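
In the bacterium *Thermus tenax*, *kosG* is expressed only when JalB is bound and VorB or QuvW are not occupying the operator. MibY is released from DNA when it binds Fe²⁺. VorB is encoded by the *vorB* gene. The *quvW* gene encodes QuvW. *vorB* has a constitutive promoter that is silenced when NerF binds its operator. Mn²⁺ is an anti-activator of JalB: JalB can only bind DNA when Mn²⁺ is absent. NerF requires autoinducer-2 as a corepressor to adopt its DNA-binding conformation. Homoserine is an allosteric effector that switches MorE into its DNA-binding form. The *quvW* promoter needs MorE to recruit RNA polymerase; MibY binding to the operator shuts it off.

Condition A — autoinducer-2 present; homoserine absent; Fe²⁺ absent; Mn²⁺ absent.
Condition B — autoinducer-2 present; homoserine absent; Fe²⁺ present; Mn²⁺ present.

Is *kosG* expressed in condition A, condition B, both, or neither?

Condition A:
Autoinducer-2 is present, so NerF is active.
With repressor NerF bound, *vorB* is not transcribed.
So VorB is not produced.
Homoserine is absent, so MorE is inactive.
Fe²⁺ is absent, so MibY is active.
With repressor MibY bound, *quvW* is not transcribed.
So QuvW is not produced.
Mn²⁺ is absent, so JalB is active.
No repressor is bound and JalB is active, so *kosG* is transcribed.
→ *kosG* is ON in A.
Condition B:
Autoinducer-2 is present, so NerF is active.
With repressor NerF bound, *vorB* is not transcribed.
So VorB is not produced.
Homoserine is absent, so MorE is inactive.
Fe²⁺ is present, so MibY is inactive.
Required activator MorE is absent, so *quvW* is not transcribed.
So QuvW is not produced.
Mn²⁺ is present, so JalB is inactive.
Required activator JalB is absent, so *kosG* is not transcribed.
→ *kosG* is OFF in B.

A only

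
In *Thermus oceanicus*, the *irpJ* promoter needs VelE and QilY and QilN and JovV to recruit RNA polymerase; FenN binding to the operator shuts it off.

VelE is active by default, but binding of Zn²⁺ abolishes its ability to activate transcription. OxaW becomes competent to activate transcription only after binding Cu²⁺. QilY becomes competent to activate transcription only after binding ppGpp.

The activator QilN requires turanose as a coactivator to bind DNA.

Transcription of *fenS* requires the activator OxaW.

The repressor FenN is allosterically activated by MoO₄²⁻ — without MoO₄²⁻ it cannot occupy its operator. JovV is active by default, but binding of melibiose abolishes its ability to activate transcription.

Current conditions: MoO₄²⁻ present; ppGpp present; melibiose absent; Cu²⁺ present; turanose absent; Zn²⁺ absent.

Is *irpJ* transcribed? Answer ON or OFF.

Zn²⁺ is absent, so VelE is active.
ppGpp is present, so QilY is active.
Turanose is absent, so QilN is inactive.
Melibiose is absent, so JovV is active.
MoO₄²⁻ is present, so FenN is active.
With repressor FenN bound, *irpJ* is not transcribed.

OFF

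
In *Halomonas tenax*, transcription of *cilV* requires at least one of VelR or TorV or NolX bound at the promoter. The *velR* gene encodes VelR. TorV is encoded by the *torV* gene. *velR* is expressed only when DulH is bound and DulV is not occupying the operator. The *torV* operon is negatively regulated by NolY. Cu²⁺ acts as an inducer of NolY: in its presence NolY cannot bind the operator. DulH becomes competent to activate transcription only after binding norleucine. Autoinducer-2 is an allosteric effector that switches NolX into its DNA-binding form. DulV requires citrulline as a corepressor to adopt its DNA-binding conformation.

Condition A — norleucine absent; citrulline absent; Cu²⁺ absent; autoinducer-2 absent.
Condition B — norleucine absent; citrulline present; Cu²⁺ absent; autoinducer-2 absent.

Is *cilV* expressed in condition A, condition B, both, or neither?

Condition A:
Norleucine is absent, so DulH is inactive.
Citrulline is absent, so DulV is inactive.
Required activator DulH is absent, so *velR* is not transcribed.
So VelR is not produced.
Cu²⁺ is absent, so NolY is active.
With repressor NolY bound, *torV* is not transcribed.
So TorV is not produced.
Autoinducer-2 is absent, so NolX is inactive.
No activator is available at the *cilV* promoter, so *cilV* is not transcribed.
→ *cilV* is OFF in A.
Condition B:
Norleucine is absent, so DulH is inactive.
Citrulline is present, so DulV is active.
With repressor DulV bound, *velR* is not transcribed.
So VelR is not produced.
Cu²⁺ is absent, so NolY is active.
With repressor NolY bound, *torV* is not transcribed.
So TorV is not produced.
Autoinducer-2 is absent, so NolX is inactive.
No activator is available at the *cilV* promoter, so *cilV* is not transcribed.
→ *cilV* is OFF in B.

neither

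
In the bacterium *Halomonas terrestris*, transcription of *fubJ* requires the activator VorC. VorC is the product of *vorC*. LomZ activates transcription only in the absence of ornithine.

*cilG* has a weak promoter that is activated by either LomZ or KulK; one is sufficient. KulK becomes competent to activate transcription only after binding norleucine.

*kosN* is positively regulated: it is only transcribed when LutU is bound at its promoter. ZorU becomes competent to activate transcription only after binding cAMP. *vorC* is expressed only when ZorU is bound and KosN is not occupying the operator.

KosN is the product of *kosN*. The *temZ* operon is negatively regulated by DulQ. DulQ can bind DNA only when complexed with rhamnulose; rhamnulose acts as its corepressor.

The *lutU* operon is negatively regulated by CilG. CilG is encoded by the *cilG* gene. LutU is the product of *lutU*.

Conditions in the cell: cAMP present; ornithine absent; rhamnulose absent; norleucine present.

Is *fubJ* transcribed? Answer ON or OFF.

ON

Ornithine is absent, so LomZ is active.
Norleucine is present, so KulK is active.
Activator LomZ is present, so *cilG* is transcribed.
So CilG is produced and active.
With repressor CilG bound, *lutU* is not transcribed.
So LutU is not produced.
Required activator LutU is absent, so *kosN* is not transcribed.
So KosN is not produced.
cAMP is present, so ZorU is active.
No repressor is bound and ZorU is active, so *vorC* is transcribed.
So VorC is produced and active.
No repressor is bound and VorC is active, so *fubJ* is transcribed.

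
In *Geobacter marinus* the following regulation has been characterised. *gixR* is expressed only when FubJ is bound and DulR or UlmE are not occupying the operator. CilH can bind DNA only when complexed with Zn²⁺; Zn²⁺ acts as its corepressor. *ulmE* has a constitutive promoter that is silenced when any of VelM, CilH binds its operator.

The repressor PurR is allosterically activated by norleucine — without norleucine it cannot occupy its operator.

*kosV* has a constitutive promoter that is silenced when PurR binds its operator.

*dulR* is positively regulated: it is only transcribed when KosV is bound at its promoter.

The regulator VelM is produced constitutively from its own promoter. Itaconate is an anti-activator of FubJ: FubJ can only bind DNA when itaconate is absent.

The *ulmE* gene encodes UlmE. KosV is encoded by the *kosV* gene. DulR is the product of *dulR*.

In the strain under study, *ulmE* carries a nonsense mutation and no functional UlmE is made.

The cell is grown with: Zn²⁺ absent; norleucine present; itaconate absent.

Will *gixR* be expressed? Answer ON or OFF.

ON

Norleucine is present, so PurR is active.
With repressor PurR bound, *kosV* is not transcribed.
So KosV is not produced.
Required activator KosV is absent, so *dulR* is not transcribed.
So DulR is not produced.
Itaconate is absent, so FubJ is active.
UlmE is non-functional in this strain, so it has no effect.
No repressor is bound and FubJ is active, so *gixR* is transcribed.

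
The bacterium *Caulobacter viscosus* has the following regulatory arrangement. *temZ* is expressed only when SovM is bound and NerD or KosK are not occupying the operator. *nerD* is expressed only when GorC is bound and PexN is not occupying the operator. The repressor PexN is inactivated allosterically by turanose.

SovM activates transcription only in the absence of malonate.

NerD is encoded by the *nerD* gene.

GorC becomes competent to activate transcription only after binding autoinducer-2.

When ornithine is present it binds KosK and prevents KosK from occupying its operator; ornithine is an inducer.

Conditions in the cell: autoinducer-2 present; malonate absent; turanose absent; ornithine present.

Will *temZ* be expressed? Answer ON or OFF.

ON

Turanose is absent, so PexN is active.
Autoinducer-2 is present, so GorC is active.
With repressor PexN bound, *nerD* is not transcribed.
So NerD is not produced.
Ornithine is present, so KosK is inactive.
Malonate is absent, so SovM is active.
No repressor is bound and SovM is active, so *temZ* is transcribed.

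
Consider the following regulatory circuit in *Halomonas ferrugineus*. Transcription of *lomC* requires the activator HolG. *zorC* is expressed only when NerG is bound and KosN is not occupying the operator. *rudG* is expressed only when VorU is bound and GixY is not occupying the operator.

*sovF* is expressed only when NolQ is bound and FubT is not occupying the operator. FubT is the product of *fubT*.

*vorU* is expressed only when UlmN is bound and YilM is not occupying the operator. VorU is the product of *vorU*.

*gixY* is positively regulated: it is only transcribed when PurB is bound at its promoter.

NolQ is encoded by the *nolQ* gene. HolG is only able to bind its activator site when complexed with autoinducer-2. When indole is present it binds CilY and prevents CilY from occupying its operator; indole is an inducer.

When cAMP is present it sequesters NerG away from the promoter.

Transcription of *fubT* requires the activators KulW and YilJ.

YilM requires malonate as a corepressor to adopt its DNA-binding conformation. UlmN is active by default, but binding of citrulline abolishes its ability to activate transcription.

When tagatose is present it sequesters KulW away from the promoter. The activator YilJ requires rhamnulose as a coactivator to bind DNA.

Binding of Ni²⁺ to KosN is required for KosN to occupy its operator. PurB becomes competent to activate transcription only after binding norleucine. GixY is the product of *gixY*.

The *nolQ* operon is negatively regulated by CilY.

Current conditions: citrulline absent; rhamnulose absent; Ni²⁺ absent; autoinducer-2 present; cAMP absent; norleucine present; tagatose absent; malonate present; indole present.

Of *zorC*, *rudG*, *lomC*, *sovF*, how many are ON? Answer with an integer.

cAMP is absent, so NerG is active.
Ni²⁺ is absent, so KosN is inactive.
No repressor is bound and NerG is active, so *zorC* is transcribed.
→ *zorC* is ON.
Citrulline is absent, so UlmN is active.
Malonate is present, so YilM is active.
With repressor YilM bound, *vorU* is not transcribed.
So VorU is not produced.
Norleucine is present, so PurB is active.
No repressor is bound and PurB is active, so *gixY* is transcribed.
So GixY is produced and active.
With repressor GixY bound, *rudG* is not transcribed.
→ *rudG* is OFF.
Autoinducer-2 is present, so HolG is active.
No repressor is bound and HolG is active, so *lomC* is transcribed.
→ *lomC* is ON.
Tagatose is absent, so KulW is active.
Rhamnulose is absent, so YilJ is inactive.
Required activator YilJ is absent, so *fubT* is not transcribed.
So FubT is not produced.
Indole is present, so CilY is inactive.
With no repressor bound, *nolQ* is transcribed.
So NolQ is produced and active.
No repressor is bound and NolQ is active, so *sovF* is transcribed.
→ *sovF* is ON.
3 of the 4 genes are transcribed.

3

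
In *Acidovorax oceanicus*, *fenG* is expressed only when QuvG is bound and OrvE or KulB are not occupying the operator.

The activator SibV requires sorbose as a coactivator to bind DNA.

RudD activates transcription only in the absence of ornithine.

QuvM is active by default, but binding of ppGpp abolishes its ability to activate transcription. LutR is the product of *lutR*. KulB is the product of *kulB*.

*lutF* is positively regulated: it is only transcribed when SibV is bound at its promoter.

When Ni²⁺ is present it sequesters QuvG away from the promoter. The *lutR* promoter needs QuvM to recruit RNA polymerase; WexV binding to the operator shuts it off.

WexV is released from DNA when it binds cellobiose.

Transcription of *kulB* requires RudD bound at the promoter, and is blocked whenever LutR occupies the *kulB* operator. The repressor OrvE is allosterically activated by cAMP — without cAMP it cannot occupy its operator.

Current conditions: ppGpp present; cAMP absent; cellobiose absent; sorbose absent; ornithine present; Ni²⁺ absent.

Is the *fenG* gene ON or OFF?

Ni²⁺ is absent, so QuvG is active.
cAMP is absent, so OrvE is inactive.
Ornithine is present, so RudD is inactive.
Cellobiose is absent, so WexV is active.
ppGpp is present, so QuvM is inactive.
With repressor WexV bound, *lutR* is not transcribed.
So LutR is not produced.
Required activator RudD is absent, so *kulB* is not transcribed.
So KulB is not produced.
No repressor is bound and QuvG is active, so *fenG* is transcribed.

ON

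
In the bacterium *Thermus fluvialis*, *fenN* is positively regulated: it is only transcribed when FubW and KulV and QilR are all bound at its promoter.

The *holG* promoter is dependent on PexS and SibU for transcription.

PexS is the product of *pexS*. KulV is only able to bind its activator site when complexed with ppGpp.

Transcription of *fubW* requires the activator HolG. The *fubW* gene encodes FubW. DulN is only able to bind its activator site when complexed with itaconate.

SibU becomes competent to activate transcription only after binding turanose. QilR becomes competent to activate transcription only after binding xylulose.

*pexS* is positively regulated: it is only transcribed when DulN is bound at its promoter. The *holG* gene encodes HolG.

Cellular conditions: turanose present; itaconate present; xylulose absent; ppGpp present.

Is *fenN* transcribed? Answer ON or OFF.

Itaconate is present, so DulN is active.
No repressor is bound and DulN is active, so *pexS* is transcribed.
So PexS is produced and active.
Turanose is present, so SibU is active.
No repressor is bound and PexS and SibU are active, so *holG* is transcribed.
So HolG is produced and active.
No repressor is bound and HolG is active, so *fubW* is transcribed.
So FubW is produced and active.
ppGpp is present, so KulV is active.
Xylulose is absent, so QilR is inactive.
Required activator QilR is absent, so *fenN* is not transcribed.

OFF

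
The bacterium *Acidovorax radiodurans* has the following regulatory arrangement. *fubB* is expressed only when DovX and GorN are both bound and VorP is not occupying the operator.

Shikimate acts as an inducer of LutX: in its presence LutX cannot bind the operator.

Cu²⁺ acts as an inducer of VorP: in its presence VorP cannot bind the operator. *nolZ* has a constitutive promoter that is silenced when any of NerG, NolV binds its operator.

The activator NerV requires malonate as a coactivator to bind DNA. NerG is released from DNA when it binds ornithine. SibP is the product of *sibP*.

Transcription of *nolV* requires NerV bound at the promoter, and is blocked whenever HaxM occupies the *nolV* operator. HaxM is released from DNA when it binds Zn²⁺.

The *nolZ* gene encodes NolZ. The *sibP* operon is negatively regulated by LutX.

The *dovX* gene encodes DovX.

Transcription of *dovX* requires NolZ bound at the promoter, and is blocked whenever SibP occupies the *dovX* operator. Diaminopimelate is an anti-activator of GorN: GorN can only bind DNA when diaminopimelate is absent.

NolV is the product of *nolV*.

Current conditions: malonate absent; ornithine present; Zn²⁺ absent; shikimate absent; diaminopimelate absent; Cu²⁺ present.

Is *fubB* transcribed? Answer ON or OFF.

ON

Ornithine is present, so NerG is inactive.
Malonate is absent, so NerV is inactive.
Zn²⁺ is absent, so HaxM is active.
With repressor HaxM bound, *nolV* is not transcribed.
So NolV is not produced.
With no repressor bound, *nolZ* is transcribed.
So NolZ is produced and active.
Shikimate is absent, so LutX is active.
With repressor LutX bound, *sibP* is not transcribed.
So SibP is not produced.
No repressor is bound and NolZ is active, so *dovX* is transcribed.
So DovX is produced and active.
Diaminopimelate is absent, so GorN is active.
Cu²⁺ is present, so VorP is inactive.
No repressor is bound and DovX and GorN are active, so *fubB* is transcribed.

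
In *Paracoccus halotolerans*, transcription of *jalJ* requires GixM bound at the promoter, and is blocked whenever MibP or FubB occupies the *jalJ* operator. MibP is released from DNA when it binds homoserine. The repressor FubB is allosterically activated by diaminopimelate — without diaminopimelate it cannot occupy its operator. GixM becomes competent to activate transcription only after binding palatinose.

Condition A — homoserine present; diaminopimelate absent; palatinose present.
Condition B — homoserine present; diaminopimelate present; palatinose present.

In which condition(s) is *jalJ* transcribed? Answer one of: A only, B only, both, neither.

A only

Condition A:
Homoserine is present, so MibP is inactive.
Diaminopimelate is absent, so FubB is inactive.
Palatinose is present, so GixM is active.
No repressor is bound and GixM is active, so *jalJ* is transcribed.
→ *jalJ* is ON in A.
Condition B:
Homoserine is present, so MibP is inactive.
Diaminopimelate is present, so FubB is active.
Palatinose is present, so GixM is active.
With repressor FubB bound, *jalJ* is not transcribed.
→ *jalJ* is OFF in B.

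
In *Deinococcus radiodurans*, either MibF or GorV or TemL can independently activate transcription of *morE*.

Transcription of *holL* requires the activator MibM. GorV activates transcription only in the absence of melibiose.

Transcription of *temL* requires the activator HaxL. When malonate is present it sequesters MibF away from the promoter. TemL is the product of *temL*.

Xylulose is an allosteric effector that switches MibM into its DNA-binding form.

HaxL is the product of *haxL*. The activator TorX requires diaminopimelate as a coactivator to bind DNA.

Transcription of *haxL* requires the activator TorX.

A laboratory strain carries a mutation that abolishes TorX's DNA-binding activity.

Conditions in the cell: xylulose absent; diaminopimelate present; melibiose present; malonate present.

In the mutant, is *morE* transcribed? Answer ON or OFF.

Malonate is present, so MibF is inactive.
Melibiose is present, so GorV is inactive.
TorX is non-functional in this strain, so it has no effect.
Required activator TorX is absent, so *haxL* is not transcribed.
So HaxL is not produced.
Required activator HaxL is absent, so *temL* is not transcribed.
So TemL is not produced.
No activator is available at the *morE* promoter, so *morE* is not transcribed.

OFF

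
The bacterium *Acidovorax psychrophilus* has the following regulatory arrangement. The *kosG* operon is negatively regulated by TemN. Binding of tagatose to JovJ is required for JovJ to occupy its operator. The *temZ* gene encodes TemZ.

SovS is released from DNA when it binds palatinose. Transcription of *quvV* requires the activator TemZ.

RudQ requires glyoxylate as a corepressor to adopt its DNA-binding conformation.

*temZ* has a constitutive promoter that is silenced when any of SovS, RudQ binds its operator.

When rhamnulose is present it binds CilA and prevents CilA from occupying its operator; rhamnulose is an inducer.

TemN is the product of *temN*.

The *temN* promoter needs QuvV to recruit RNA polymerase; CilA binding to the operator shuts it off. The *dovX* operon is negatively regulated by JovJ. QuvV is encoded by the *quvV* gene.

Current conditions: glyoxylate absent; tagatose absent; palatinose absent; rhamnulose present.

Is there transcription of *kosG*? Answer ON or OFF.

ON

Palatinose is absent, so SovS is active.
Glyoxylate is absent, so RudQ is inactive.
With repressor SovS bound, *temZ* is not transcribed.
So TemZ is not produced.
Required activator TemZ is absent, so *quvV* is not transcribed.
So QuvV is not produced.
Rhamnulose is present, so CilA is inactive.
Required activator QuvV is absent, so *temN* is not transcribed.
So TemN is not produced.
With no repressor bound, *kosG* is transcribed.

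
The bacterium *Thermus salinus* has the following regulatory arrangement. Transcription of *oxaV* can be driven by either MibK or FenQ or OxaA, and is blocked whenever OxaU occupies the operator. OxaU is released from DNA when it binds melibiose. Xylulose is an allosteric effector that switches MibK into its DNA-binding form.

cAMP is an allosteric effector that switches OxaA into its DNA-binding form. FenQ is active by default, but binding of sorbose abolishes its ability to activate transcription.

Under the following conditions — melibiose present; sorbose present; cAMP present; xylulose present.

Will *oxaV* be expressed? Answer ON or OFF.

ON

Xylulose is present, so MibK is active.
Melibiose is present, so OxaU is inactive.
Sorbose is present, so FenQ is inactive.
cAMP is present, so OxaA is active.
Activator MibK is present, so *oxaV* is transcribed.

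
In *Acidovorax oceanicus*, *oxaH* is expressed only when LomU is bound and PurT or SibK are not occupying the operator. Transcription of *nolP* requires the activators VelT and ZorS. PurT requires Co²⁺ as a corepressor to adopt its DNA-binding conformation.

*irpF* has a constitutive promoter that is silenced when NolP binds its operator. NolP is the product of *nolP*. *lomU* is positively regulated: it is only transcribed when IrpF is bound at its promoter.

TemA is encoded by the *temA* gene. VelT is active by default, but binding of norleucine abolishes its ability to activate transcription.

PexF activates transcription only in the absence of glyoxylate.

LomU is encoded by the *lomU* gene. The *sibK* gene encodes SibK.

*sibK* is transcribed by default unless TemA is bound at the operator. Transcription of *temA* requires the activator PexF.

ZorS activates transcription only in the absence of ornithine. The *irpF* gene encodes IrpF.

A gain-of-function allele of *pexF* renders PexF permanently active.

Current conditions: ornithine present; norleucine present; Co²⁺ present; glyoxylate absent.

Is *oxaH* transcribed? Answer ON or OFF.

Co²⁺ is present, so PurT is active.
PexF is constitutively active in this strain.
No repressor is bound and PexF is active, so *temA* is transcribed.
So TemA is produced and active.
With repressor TemA bound, *sibK* is not transcribed.
So SibK is not produced.
Norleucine is present, so VelT is inactive.
Ornithine is present, so ZorS is inactive.
Required activator VelT is absent, so *nolP* is not transcribed.
So NolP is not produced.
With no repressor bound, *irpF* is transcribed.
So IrpF is produced and active.
No repressor is bound and IrpF is active, so *lomU* is transcribed.
So LomU is produced and active.
With repressor PurT bound, *oxaH* is not transcribed.

OFF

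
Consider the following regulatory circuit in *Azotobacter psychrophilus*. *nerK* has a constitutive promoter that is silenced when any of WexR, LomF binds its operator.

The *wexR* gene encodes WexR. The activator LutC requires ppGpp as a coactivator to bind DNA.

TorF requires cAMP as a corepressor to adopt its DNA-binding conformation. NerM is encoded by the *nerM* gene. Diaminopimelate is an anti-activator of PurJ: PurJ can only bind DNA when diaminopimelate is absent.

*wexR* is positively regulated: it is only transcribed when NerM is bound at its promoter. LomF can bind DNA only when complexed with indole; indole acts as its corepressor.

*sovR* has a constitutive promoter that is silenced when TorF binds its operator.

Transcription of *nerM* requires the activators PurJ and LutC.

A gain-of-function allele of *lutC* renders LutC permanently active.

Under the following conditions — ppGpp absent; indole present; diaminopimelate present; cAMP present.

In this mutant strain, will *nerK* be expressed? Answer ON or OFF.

Diaminopimelate is present, so PurJ is inactive.
LutC is constitutively active in this strain.
Required activator PurJ is absent, so *nerM* is not transcribed.
So NerM is not produced.
Required activator NerM is absent, so *wexR* is not transcribed.
So WexR is not produced.
Indole is present, so LomF is active.
With repressor LomF bound, *nerK* is not transcribed.

OFF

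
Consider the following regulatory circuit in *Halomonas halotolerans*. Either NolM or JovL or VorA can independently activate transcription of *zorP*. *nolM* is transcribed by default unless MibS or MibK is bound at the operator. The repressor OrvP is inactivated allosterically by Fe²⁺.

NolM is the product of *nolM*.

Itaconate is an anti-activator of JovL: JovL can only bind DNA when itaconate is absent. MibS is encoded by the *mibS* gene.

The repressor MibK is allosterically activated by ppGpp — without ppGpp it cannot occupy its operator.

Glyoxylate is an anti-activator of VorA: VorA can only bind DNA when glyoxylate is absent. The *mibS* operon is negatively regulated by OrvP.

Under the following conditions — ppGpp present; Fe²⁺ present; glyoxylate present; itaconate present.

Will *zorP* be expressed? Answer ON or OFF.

OFF

Fe²⁺ is present, so OrvP is inactive.
With no repressor bound, *mibS* is transcribed.
So MibS is produced and active.
ppGpp is present, so MibK is active.
With repressor MibS bound, *nolM* is not transcribed.
So NolM is not produced.
Itaconate is present, so JovL is inactive.
Glyoxylate is present, so VorA is inactive.
No activator is available at the *zorP* promoter, so *zorP* is not transcribed.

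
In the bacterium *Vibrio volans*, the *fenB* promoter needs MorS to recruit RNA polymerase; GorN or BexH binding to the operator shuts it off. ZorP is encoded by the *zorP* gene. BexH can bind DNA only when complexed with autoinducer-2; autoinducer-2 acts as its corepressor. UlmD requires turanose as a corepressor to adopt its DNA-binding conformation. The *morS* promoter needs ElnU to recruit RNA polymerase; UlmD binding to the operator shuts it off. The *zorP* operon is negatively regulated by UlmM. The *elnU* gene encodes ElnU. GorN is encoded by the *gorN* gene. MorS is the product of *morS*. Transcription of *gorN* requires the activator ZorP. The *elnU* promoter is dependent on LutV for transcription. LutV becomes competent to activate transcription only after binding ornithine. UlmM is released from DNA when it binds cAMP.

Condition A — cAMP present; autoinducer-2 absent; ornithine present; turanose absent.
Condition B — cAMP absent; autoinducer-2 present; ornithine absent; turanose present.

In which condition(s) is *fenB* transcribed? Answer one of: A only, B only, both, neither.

neither

Condition A:
cAMP is present, so UlmM is inactive.
With no repressor bound, *zorP* is transcribed.
So ZorP is produced and active.
No repressor is bound and ZorP is active, so *gorN* is transcribed.
So GorN is produced and active.
Autoinducer-2 is absent, so BexH is inactive.
Ornithine is present, so LutV is active.
No repressor is bound and LutV is active, so *elnU* is transcribed.
So ElnU is produced and active.
Turanose is absent, so UlmD is inactive.
No repressor is bound and ElnU is active, so *morS* is transcribed.
So MorS is produced and active.
With repressor GorN bound, *fenB* is not transcribed.
→ *fenB* is OFF in A.
Condition B:
cAMP is absent, so UlmM is active.
With repressor UlmM bound, *zorP* is not transcribed.
So ZorP is not produced.
Required activator ZorP is absent, so *gorN* is not transcribed.
So GorN is not produced.
Autoinducer-2 is present, so BexH is active.
Ornithine is absent, so LutV is inactive.
Required activator LutV is absent, so *elnU* is not transcribed.
So ElnU is not produced.
Turanose is present, so UlmD is active.
With repressor UlmD bound, *morS* is not transcribed.
So MorS is not produced.
With repressor BexH bound, *fenB* is not transcribed.
→ *fenB* is OFF in B.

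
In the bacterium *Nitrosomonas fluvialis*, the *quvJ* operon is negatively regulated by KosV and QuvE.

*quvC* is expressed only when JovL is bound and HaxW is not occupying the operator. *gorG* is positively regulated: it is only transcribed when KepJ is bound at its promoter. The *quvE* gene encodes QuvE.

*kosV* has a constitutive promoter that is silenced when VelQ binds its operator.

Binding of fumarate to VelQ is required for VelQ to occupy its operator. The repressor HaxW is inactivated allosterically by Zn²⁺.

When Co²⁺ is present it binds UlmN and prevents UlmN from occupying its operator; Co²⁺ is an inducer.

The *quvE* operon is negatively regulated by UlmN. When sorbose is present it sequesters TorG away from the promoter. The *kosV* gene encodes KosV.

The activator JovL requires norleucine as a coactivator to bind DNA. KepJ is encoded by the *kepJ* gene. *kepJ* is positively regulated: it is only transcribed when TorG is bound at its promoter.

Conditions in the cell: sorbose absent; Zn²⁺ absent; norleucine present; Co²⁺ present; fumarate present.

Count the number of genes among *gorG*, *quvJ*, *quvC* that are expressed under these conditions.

1

Sorbose is absent, so TorG is active.
No repressor is bound and TorG is active, so *kepJ* is transcribed.
So KepJ is produced and active.
No repressor is bound and KepJ is active, so *gorG* is transcribed.
→ *gorG* is ON.
Fumarate is present, so VelQ is active.
With repressor VelQ bound, *kosV* is not transcribed.
So KosV is not produced.
Co²⁺ is present, so UlmN is inactive.
With no repressor bound, *quvE* is transcribed.
So QuvE is produced and active.
With repressor QuvE bound, *quvJ* is not transcribed.
→ *quvJ* is OFF.
Zn²⁺ is absent, so HaxW is active.
Norleucine is present, so JovL is active.
With repressor HaxW bound, *quvC* is not transcribed.
→ *quvC* is OFF.
1 of the 3 genes is transcribed.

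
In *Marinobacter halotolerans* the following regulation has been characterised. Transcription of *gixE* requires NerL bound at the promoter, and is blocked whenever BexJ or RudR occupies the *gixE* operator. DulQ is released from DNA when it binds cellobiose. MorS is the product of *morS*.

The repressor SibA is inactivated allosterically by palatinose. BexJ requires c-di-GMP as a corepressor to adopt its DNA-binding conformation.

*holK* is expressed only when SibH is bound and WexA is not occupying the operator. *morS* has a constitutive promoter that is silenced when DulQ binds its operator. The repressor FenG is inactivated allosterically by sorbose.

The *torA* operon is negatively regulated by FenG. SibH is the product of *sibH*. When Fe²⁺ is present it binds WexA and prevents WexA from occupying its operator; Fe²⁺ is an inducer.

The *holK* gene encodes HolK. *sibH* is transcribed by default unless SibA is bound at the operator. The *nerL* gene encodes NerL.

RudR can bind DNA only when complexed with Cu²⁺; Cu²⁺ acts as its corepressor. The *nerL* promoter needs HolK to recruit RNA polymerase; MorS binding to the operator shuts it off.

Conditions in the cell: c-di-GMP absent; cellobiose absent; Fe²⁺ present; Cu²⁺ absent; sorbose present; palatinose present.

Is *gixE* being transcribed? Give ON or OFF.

ON

c-di-GMP is absent, so BexJ is inactive.
Cu²⁺ is absent, so RudR is inactive.
Fe²⁺ is present, so WexA is inactive.
Palatinose is present, so SibA is inactive.
With no repressor bound, *sibH* is transcribed.
So SibH is produced and active.
No repressor is bound and SibH is active, so *holK* is transcribed.
So HolK is produced and active.
Cellobiose is absent, so DulQ is active.
With repressor DulQ bound, *morS* is not transcribed.
So MorS is not produced.
No repressor is bound and HolK is active, so *nerL* is transcribed.
So NerL is produced and active.
No repressor is bound and NerL is active, so *gixE* is transcribed.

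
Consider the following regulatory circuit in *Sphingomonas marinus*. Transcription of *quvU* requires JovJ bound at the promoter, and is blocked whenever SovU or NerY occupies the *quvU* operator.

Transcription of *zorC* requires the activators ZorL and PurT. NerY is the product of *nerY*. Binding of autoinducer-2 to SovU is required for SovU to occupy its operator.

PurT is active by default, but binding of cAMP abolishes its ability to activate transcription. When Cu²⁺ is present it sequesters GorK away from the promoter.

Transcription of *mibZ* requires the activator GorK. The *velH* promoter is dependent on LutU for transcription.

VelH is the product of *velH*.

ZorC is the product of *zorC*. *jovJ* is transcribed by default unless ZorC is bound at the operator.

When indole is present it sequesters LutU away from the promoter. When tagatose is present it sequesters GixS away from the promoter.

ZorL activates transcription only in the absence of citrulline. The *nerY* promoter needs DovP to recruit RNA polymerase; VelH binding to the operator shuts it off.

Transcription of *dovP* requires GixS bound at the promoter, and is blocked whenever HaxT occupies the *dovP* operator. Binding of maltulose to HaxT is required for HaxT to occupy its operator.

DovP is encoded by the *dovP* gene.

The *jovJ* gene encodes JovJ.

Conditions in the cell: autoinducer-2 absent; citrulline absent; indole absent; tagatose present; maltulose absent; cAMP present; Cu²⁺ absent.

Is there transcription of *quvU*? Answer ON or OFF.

Autoinducer-2 is absent, so SovU is inactive.
Indole is absent, so LutU is active.
No repressor is bound and LutU is active, so *velH* is transcribed.
So VelH is produced and active.
Tagatose is present, so GixS is inactive.
Maltulose is absent, so HaxT is inactive.
Required activator GixS is absent, so *dovP* is not transcribed.
So DovP is not produced.
With repressor VelH bound, *nerY* is not transcribed.
So NerY is not produced.
Citrulline is absent, so ZorL is active.
cAMP is present, so PurT is inactive.
Required activator PurT is absent, so *zorC* is not transcribed.
So ZorC is not produced.
With no repressor bound, *jovJ* is transcribed.
So JovJ is produced and active.
No repressor is bound and JovJ is active, so *quvU* is transcribed.

ON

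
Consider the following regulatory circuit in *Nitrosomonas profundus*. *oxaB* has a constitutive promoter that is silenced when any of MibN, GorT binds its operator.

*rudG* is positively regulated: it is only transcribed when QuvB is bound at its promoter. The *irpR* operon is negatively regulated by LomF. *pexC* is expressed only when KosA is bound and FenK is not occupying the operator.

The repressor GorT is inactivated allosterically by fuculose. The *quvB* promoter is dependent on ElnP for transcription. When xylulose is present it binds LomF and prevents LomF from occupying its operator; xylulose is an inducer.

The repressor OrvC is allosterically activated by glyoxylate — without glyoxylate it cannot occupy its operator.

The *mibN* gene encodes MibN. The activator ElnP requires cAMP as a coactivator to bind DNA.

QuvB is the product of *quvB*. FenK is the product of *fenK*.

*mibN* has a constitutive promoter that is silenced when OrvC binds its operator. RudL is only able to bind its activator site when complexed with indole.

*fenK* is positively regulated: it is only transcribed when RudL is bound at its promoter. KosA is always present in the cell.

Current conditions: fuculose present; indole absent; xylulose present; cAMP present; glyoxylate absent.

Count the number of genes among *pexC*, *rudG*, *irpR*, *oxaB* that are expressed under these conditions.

KosA is produced constitutively and is active.
Indole is absent, so RudL is inactive.
Required activator RudL is absent, so *fenK* is not transcribed.
So FenK is not produced.
No repressor is bound and KosA is active, so *pexC* is transcribed.
→ *pexC* is ON.
cAMP is present, so ElnP is active.
No repressor is bound and ElnP is active, so *quvB* is transcribed.
So QuvB is produced and active.
No repressor is bound and QuvB is active, so *rudG* is transcribed.
→ *rudG* is ON.
Xylulose is present, so LomF is inactive.
With no repressor bound, *irpR* is transcribed.
→ *irpR* is ON.
Glyoxylate is absent, so OrvC is inactive.
With no repressor bound, *mibN* is transcribed.
So MibN is produced and active.
Fuculose is present, so GorT is inactive.
With repressor MibN bound, *oxaB* is not transcribed.
→ *oxaB* is OFF.
3 of the 4 genes are transcribed.

3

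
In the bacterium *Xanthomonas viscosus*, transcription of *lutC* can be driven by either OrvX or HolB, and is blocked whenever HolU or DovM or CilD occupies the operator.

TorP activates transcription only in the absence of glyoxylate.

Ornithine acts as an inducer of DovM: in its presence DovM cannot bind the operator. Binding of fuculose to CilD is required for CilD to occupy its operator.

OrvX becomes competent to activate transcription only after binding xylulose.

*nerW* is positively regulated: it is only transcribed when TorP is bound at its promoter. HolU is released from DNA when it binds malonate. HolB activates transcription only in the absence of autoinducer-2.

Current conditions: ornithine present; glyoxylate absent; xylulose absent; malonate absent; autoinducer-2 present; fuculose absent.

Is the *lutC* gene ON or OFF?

OFF

Xylulose is absent, so OrvX is inactive.
Autoinducer-2 is present, so HolB is inactive.
Malonate is absent, so HolU is active.
Ornithine is present, so DovM is inactive.
Fuculose is absent, so CilD is inactive.
With repressor HolU bound, *lutC* is not transcribed.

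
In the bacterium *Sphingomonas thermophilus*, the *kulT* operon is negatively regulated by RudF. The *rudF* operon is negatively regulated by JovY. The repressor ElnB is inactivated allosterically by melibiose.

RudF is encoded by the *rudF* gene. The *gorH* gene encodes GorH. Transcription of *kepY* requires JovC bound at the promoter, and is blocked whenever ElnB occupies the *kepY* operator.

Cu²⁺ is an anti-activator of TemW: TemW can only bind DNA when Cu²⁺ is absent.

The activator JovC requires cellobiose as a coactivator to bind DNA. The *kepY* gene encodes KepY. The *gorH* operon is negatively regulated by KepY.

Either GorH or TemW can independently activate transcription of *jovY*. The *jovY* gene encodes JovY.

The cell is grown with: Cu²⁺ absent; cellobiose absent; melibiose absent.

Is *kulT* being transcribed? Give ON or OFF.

ON

Melibiose is absent, so ElnB is active.
Cellobiose is absent, so JovC is inactive.
With repressor ElnB bound, *kepY* is not transcribed.
So KepY is not produced.
With no repressor bound, *gorH* is transcribed.
So GorH is produced and active.
Cu²⁺ is absent, so TemW is active.
Activator GorH is present, so *jovY* is transcribed.
So JovY is produced and active.
With repressor JovY bound, *rudF* is not transcribed.
So RudF is not produced.
With no repressor bound, *kulT* is transcribed.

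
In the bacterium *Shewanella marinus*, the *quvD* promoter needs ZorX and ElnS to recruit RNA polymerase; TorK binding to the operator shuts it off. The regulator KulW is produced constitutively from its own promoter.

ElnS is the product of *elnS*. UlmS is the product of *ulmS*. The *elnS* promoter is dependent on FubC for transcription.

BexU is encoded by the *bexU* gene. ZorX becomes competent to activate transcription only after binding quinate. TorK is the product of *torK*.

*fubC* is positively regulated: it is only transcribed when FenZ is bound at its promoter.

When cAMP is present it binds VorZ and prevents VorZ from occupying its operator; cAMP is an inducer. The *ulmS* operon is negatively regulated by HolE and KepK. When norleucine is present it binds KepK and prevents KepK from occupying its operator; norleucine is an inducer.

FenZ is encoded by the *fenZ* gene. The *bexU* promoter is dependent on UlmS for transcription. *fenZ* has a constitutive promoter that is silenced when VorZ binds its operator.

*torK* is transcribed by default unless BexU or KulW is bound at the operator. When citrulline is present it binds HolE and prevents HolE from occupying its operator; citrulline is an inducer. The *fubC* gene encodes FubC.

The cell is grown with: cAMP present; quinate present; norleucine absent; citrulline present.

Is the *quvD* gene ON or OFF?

ON

Citrulline is present, so HolE is inactive.
Norleucine is absent, so KepK is active.
With repressor KepK bound, *ulmS* is not transcribed.
So UlmS is not produced.
Required activator UlmS is absent, so *bexU* is not transcribed.
So BexU is not produced.
KulW is produced constitutively and is active.
With repressor KulW bound, *torK* is not transcribed.
So TorK is not produced.
Quinate is present, so ZorX is active.
cAMP is present, so VorZ is inactive.
With no repressor bound, *fenZ* is transcribed.
So FenZ is produced and active.
No repressor is bound and FenZ is active, so *fubC* is transcribed.
So FubC is produced and active.
No repressor is bound and FubC is active, so *elnS* is transcribed.
So ElnS is produced and active.
No repressor is bound and ZorX and ElnS are active, so *quvD* is transcribed.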